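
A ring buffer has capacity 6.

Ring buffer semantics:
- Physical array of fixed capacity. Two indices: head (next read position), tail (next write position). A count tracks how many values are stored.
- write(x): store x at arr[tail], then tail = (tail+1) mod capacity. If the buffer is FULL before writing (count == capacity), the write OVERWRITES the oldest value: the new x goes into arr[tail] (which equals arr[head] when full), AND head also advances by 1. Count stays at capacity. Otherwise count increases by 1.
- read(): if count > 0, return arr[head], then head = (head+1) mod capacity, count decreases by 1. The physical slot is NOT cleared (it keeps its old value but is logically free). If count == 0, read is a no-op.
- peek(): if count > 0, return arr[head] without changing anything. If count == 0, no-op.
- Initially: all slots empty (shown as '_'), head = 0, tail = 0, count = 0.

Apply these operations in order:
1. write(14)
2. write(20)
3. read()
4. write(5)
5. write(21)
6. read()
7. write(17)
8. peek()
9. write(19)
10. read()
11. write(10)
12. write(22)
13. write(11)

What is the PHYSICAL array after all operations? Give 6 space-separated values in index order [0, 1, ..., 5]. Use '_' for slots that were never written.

Answer: 10 22 11 21 17 19

Derivation:
After op 1 (write(14)): arr=[14 _ _ _ _ _] head=0 tail=1 count=1
After op 2 (write(20)): arr=[14 20 _ _ _ _] head=0 tail=2 count=2
After op 3 (read()): arr=[14 20 _ _ _ _] head=1 tail=2 count=1
After op 4 (write(5)): arr=[14 20 5 _ _ _] head=1 tail=3 count=2
After op 5 (write(21)): arr=[14 20 5 21 _ _] head=1 tail=4 count=3
After op 6 (read()): arr=[14 20 5 21 _ _] head=2 tail=4 count=2
After op 7 (write(17)): arr=[14 20 5 21 17 _] head=2 tail=5 count=3
After op 8 (peek()): arr=[14 20 5 21 17 _] head=2 tail=5 count=3
After op 9 (write(19)): arr=[14 20 5 21 17 19] head=2 tail=0 count=4
After op 10 (read()): arr=[14 20 5 21 17 19] head=3 tail=0 count=3
After op 11 (write(10)): arr=[10 20 5 21 17 19] head=3 tail=1 count=4
After op 12 (write(22)): arr=[10 22 5 21 17 19] head=3 tail=2 count=5
After op 13 (write(11)): arr=[10 22 11 21 17 19] head=3 tail=3 count=6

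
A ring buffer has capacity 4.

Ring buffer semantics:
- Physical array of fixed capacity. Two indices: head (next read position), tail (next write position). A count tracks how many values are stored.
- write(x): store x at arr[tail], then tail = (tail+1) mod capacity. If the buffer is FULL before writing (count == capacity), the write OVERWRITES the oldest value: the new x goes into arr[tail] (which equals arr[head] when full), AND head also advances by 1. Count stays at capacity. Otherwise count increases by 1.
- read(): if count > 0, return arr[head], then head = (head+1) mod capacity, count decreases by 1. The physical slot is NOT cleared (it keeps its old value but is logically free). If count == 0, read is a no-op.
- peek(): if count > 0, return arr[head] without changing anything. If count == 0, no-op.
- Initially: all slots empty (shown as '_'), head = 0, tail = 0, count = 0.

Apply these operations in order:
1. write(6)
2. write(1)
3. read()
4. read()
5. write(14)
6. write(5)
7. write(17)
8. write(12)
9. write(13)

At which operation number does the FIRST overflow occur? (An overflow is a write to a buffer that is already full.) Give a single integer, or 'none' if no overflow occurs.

Answer: 9

Derivation:
After op 1 (write(6)): arr=[6 _ _ _] head=0 tail=1 count=1
After op 2 (write(1)): arr=[6 1 _ _] head=0 tail=2 count=2
After op 3 (read()): arr=[6 1 _ _] head=1 tail=2 count=1
After op 4 (read()): arr=[6 1 _ _] head=2 tail=2 count=0
After op 5 (write(14)): arr=[6 1 14 _] head=2 tail=3 count=1
After op 6 (write(5)): arr=[6 1 14 5] head=2 tail=0 count=2
After op 7 (write(17)): arr=[17 1 14 5] head=2 tail=1 count=3
After op 8 (write(12)): arr=[17 12 14 5] head=2 tail=2 count=4
After op 9 (write(13)): arr=[17 12 13 5] head=3 tail=3 count=4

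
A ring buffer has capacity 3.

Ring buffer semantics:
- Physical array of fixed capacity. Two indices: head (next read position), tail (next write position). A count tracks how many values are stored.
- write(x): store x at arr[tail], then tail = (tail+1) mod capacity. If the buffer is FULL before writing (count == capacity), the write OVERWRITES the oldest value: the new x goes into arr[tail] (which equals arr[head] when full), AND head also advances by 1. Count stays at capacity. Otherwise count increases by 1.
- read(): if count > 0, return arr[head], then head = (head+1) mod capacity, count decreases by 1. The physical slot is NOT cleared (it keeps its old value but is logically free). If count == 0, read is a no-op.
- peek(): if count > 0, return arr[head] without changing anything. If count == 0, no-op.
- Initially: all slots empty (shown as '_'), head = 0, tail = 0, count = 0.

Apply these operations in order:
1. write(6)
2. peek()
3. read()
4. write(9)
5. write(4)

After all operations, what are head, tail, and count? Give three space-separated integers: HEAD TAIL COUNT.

After op 1 (write(6)): arr=[6 _ _] head=0 tail=1 count=1
After op 2 (peek()): arr=[6 _ _] head=0 tail=1 count=1
After op 3 (read()): arr=[6 _ _] head=1 tail=1 count=0
After op 4 (write(9)): arr=[6 9 _] head=1 tail=2 count=1
After op 5 (write(4)): arr=[6 9 4] head=1 tail=0 count=2

Answer: 1 0 2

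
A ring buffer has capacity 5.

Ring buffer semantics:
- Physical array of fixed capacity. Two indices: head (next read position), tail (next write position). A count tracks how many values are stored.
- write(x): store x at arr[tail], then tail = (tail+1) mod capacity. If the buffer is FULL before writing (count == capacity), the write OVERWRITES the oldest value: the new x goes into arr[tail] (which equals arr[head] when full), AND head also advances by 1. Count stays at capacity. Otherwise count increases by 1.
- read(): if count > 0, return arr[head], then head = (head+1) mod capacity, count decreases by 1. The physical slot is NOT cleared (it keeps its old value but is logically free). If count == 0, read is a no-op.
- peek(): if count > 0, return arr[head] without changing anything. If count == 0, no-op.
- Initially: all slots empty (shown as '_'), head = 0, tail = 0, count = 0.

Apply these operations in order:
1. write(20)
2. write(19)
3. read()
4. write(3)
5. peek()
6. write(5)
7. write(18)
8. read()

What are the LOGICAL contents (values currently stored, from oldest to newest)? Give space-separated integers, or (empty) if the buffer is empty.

After op 1 (write(20)): arr=[20 _ _ _ _] head=0 tail=1 count=1
After op 2 (write(19)): arr=[20 19 _ _ _] head=0 tail=2 count=2
After op 3 (read()): arr=[20 19 _ _ _] head=1 tail=2 count=1
After op 4 (write(3)): arr=[20 19 3 _ _] head=1 tail=3 count=2
After op 5 (peek()): arr=[20 19 3 _ _] head=1 tail=3 count=2
After op 6 (write(5)): arr=[20 19 3 5 _] head=1 tail=4 count=3
After op 7 (write(18)): arr=[20 19 3 5 18] head=1 tail=0 count=4
After op 8 (read()): arr=[20 19 3 5 18] head=2 tail=0 count=3

Answer: 3 5 18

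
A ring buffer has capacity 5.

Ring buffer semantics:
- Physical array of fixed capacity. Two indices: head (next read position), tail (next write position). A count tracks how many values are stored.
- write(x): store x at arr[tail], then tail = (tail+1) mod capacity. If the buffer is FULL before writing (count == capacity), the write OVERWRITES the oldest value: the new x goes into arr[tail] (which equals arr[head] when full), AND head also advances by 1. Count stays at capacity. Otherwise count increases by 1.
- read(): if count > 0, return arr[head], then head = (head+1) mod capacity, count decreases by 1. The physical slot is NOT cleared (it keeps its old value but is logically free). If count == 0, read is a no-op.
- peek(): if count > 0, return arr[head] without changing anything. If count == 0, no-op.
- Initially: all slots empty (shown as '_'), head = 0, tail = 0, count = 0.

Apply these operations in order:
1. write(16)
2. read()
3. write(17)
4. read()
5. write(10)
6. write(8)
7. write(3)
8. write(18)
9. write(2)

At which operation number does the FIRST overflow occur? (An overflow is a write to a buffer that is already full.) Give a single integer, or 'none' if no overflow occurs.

Answer: none

Derivation:
After op 1 (write(16)): arr=[16 _ _ _ _] head=0 tail=1 count=1
After op 2 (read()): arr=[16 _ _ _ _] head=1 tail=1 count=0
After op 3 (write(17)): arr=[16 17 _ _ _] head=1 tail=2 count=1
After op 4 (read()): arr=[16 17 _ _ _] head=2 tail=2 count=0
After op 5 (write(10)): arr=[16 17 10 _ _] head=2 tail=3 count=1
After op 6 (write(8)): arr=[16 17 10 8 _] head=2 tail=4 count=2
After op 7 (write(3)): arr=[16 17 10 8 3] head=2 tail=0 count=3
After op 8 (write(18)): arr=[18 17 10 8 3] head=2 tail=1 count=4
After op 9 (write(2)): arr=[18 2 10 8 3] head=2 tail=2 count=5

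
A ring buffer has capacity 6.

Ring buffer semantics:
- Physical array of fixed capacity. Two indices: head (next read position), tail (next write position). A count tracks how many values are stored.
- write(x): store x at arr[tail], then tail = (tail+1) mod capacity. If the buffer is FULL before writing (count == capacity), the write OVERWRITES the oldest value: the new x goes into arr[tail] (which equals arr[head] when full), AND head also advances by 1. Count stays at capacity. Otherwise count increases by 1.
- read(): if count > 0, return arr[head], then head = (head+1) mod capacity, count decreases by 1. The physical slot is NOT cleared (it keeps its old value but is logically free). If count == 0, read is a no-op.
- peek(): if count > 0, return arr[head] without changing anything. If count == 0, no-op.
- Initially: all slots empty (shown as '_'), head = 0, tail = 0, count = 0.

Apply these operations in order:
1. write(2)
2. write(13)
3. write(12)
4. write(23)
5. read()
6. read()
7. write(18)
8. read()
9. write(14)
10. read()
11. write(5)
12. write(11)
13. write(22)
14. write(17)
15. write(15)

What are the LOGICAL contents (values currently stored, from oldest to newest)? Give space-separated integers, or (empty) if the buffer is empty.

After op 1 (write(2)): arr=[2 _ _ _ _ _] head=0 tail=1 count=1
After op 2 (write(13)): arr=[2 13 _ _ _ _] head=0 tail=2 count=2
After op 3 (write(12)): arr=[2 13 12 _ _ _] head=0 tail=3 count=3
After op 4 (write(23)): arr=[2 13 12 23 _ _] head=0 tail=4 count=4
After op 5 (read()): arr=[2 13 12 23 _ _] head=1 tail=4 count=3
After op 6 (read()): arr=[2 13 12 23 _ _] head=2 tail=4 count=2
After op 7 (write(18)): arr=[2 13 12 23 18 _] head=2 tail=5 count=3
After op 8 (read()): arr=[2 13 12 23 18 _] head=3 tail=5 count=2
After op 9 (write(14)): arr=[2 13 12 23 18 14] head=3 tail=0 count=3
After op 10 (read()): arr=[2 13 12 23 18 14] head=4 tail=0 count=2
After op 11 (write(5)): arr=[5 13 12 23 18 14] head=4 tail=1 count=3
After op 12 (write(11)): arr=[5 11 12 23 18 14] head=4 tail=2 count=4
After op 13 (write(22)): arr=[5 11 22 23 18 14] head=4 tail=3 count=5
After op 14 (write(17)): arr=[5 11 22 17 18 14] head=4 tail=4 count=6
After op 15 (write(15)): arr=[5 11 22 17 15 14] head=5 tail=5 count=6

Answer: 14 5 11 22 17 15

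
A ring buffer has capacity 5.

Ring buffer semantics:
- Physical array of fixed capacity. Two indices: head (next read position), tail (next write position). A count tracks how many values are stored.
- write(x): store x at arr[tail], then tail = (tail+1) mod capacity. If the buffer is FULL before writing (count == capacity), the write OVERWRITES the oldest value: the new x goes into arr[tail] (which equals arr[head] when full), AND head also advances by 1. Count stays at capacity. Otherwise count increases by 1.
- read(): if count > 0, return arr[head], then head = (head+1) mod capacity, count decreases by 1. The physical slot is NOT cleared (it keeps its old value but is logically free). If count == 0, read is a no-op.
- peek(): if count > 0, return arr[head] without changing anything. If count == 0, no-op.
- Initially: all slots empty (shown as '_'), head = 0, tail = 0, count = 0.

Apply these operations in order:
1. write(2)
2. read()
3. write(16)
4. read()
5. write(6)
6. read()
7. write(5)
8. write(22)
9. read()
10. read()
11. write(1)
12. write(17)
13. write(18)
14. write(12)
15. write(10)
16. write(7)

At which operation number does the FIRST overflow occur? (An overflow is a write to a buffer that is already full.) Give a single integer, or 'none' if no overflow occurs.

After op 1 (write(2)): arr=[2 _ _ _ _] head=0 tail=1 count=1
After op 2 (read()): arr=[2 _ _ _ _] head=1 tail=1 count=0
After op 3 (write(16)): arr=[2 16 _ _ _] head=1 tail=2 count=1
After op 4 (read()): arr=[2 16 _ _ _] head=2 tail=2 count=0
After op 5 (write(6)): arr=[2 16 6 _ _] head=2 tail=3 count=1
After op 6 (read()): arr=[2 16 6 _ _] head=3 tail=3 count=0
After op 7 (write(5)): arr=[2 16 6 5 _] head=3 tail=4 count=1
After op 8 (write(22)): arr=[2 16 6 5 22] head=3 tail=0 count=2
After op 9 (read()): arr=[2 16 6 5 22] head=4 tail=0 count=1
After op 10 (read()): arr=[2 16 6 5 22] head=0 tail=0 count=0
After op 11 (write(1)): arr=[1 16 6 5 22] head=0 tail=1 count=1
After op 12 (write(17)): arr=[1 17 6 5 22] head=0 tail=2 count=2
After op 13 (write(18)): arr=[1 17 18 5 22] head=0 tail=3 count=3
After op 14 (write(12)): arr=[1 17 18 12 22] head=0 tail=4 count=4
After op 15 (write(10)): arr=[1 17 18 12 10] head=0 tail=0 count=5
After op 16 (write(7)): arr=[7 17 18 12 10] head=1 tail=1 count=5

Answer: 16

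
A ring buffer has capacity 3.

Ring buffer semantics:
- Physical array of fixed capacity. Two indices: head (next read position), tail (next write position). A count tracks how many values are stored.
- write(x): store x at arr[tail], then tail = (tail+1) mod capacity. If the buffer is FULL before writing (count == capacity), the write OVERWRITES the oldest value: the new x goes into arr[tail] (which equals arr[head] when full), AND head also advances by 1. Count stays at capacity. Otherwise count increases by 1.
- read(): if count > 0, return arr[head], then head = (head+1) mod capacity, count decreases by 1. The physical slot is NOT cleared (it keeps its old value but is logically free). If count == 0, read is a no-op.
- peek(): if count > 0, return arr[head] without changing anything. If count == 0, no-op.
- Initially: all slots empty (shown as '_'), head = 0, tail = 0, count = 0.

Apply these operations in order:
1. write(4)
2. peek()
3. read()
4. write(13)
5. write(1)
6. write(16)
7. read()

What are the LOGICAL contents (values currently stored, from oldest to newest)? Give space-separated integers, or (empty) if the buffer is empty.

Answer: 1 16

Derivation:
After op 1 (write(4)): arr=[4 _ _] head=0 tail=1 count=1
After op 2 (peek()): arr=[4 _ _] head=0 tail=1 count=1
After op 3 (read()): arr=[4 _ _] head=1 tail=1 count=0
After op 4 (write(13)): arr=[4 13 _] head=1 tail=2 count=1
After op 5 (write(1)): arr=[4 13 1] head=1 tail=0 count=2
After op 6 (write(16)): arr=[16 13 1] head=1 tail=1 count=3
After op 7 (read()): arr=[16 13 1] head=2 tail=1 count=2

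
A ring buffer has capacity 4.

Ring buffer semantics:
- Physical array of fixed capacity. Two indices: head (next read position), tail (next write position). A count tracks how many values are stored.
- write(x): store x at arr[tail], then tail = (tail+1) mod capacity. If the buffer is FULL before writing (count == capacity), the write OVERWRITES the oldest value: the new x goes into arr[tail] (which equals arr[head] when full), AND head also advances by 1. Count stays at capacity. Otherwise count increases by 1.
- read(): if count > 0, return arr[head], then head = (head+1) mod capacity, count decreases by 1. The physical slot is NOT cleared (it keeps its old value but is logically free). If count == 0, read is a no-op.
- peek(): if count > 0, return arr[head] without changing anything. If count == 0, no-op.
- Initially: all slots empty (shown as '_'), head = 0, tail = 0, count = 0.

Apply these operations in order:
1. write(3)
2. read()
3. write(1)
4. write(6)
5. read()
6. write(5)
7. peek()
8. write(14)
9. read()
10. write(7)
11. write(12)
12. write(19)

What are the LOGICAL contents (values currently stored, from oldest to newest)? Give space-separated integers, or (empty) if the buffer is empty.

After op 1 (write(3)): arr=[3 _ _ _] head=0 tail=1 count=1
After op 2 (read()): arr=[3 _ _ _] head=1 tail=1 count=0
After op 3 (write(1)): arr=[3 1 _ _] head=1 tail=2 count=1
After op 4 (write(6)): arr=[3 1 6 _] head=1 tail=3 count=2
After op 5 (read()): arr=[3 1 6 _] head=2 tail=3 count=1
After op 6 (write(5)): arr=[3 1 6 5] head=2 tail=0 count=2
After op 7 (peek()): arr=[3 1 6 5] head=2 tail=0 count=2
After op 8 (write(14)): arr=[14 1 6 5] head=2 tail=1 count=3
After op 9 (read()): arr=[14 1 6 5] head=3 tail=1 count=2
After op 10 (write(7)): arr=[14 7 6 5] head=3 tail=2 count=3
After op 11 (write(12)): arr=[14 7 12 5] head=3 tail=3 count=4
After op 12 (write(19)): arr=[14 7 12 19] head=0 tail=0 count=4

Answer: 14 7 12 19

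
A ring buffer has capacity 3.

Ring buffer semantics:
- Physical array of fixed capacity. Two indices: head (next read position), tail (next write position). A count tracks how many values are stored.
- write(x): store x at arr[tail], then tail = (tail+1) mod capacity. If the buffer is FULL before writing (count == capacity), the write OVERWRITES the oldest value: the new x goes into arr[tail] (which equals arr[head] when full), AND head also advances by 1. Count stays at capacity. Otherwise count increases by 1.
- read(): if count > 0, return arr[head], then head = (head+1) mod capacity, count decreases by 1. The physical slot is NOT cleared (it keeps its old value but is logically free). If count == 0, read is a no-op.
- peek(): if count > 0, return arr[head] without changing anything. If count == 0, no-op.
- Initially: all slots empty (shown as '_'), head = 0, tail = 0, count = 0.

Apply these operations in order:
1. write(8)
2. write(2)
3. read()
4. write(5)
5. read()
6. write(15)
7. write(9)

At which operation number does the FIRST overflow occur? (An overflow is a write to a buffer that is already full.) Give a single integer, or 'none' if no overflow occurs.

Answer: none

Derivation:
After op 1 (write(8)): arr=[8 _ _] head=0 tail=1 count=1
After op 2 (write(2)): arr=[8 2 _] head=0 tail=2 count=2
After op 3 (read()): arr=[8 2 _] head=1 tail=2 count=1
After op 4 (write(5)): arr=[8 2 5] head=1 tail=0 count=2
After op 5 (read()): arr=[8 2 5] head=2 tail=0 count=1
After op 6 (write(15)): arr=[15 2 5] head=2 tail=1 count=2
After op 7 (write(9)): arr=[15 9 5] head=2 tail=2 count=3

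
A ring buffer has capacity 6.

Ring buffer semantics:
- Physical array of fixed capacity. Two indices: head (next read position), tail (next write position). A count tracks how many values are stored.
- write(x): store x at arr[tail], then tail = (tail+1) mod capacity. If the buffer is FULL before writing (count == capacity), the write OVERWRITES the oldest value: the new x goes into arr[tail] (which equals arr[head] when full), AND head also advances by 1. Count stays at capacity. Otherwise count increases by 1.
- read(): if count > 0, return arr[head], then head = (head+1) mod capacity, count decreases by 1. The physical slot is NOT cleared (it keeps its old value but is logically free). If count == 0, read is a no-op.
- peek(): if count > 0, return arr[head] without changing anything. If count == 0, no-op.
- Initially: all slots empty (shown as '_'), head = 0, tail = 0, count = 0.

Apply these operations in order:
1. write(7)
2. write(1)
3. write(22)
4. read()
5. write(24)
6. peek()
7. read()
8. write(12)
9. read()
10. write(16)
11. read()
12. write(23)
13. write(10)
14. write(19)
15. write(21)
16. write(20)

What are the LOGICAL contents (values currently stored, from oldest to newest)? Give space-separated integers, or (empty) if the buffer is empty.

Answer: 16 23 10 19 21 20

Derivation:
After op 1 (write(7)): arr=[7 _ _ _ _ _] head=0 tail=1 count=1
After op 2 (write(1)): arr=[7 1 _ _ _ _] head=0 tail=2 count=2
After op 3 (write(22)): arr=[7 1 22 _ _ _] head=0 tail=3 count=3
After op 4 (read()): arr=[7 1 22 _ _ _] head=1 tail=3 count=2
After op 5 (write(24)): arr=[7 1 22 24 _ _] head=1 tail=4 count=3
After op 6 (peek()): arr=[7 1 22 24 _ _] head=1 tail=4 count=3
After op 7 (read()): arr=[7 1 22 24 _ _] head=2 tail=4 count=2
After op 8 (write(12)): arr=[7 1 22 24 12 _] head=2 tail=5 count=3
After op 9 (read()): arr=[7 1 22 24 12 _] head=3 tail=5 count=2
After op 10 (write(16)): arr=[7 1 22 24 12 16] head=3 tail=0 count=3
After op 11 (read()): arr=[7 1 22 24 12 16] head=4 tail=0 count=2
After op 12 (write(23)): arr=[23 1 22 24 12 16] head=4 tail=1 count=3
After op 13 (write(10)): arr=[23 10 22 24 12 16] head=4 tail=2 count=4
After op 14 (write(19)): arr=[23 10 19 24 12 16] head=4 tail=3 count=5
After op 15 (write(21)): arr=[23 10 19 21 12 16] head=4 tail=4 count=6
After op 16 (write(20)): arr=[23 10 19 21 20 16] head=5 tail=5 count=6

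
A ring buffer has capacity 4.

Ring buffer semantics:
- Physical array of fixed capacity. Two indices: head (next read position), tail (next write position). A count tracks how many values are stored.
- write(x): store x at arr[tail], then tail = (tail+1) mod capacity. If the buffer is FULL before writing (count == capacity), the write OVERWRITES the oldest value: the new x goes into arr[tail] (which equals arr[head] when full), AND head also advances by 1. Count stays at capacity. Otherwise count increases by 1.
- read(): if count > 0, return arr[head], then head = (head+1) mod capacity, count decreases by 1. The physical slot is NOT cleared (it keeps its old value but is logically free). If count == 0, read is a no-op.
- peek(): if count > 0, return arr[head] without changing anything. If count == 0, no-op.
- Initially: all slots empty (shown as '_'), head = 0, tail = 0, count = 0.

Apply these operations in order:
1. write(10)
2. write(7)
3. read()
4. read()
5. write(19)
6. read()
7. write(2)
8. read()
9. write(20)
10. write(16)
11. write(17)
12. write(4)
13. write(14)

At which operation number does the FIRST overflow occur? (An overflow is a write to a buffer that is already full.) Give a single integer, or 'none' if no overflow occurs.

After op 1 (write(10)): arr=[10 _ _ _] head=0 tail=1 count=1
After op 2 (write(7)): arr=[10 7 _ _] head=0 tail=2 count=2
After op 3 (read()): arr=[10 7 _ _] head=1 tail=2 count=1
After op 4 (read()): arr=[10 7 _ _] head=2 tail=2 count=0
After op 5 (write(19)): arr=[10 7 19 _] head=2 tail=3 count=1
After op 6 (read()): arr=[10 7 19 _] head=3 tail=3 count=0
After op 7 (write(2)): arr=[10 7 19 2] head=3 tail=0 count=1
After op 8 (read()): arr=[10 7 19 2] head=0 tail=0 count=0
After op 9 (write(20)): arr=[20 7 19 2] head=0 tail=1 count=1
After op 10 (write(16)): arr=[20 16 19 2] head=0 tail=2 count=2
After op 11 (write(17)): arr=[20 16 17 2] head=0 tail=3 count=3
After op 12 (write(4)): arr=[20 16 17 4] head=0 tail=0 count=4
After op 13 (write(14)): arr=[14 16 17 4] head=1 tail=1 count=4

Answer: 13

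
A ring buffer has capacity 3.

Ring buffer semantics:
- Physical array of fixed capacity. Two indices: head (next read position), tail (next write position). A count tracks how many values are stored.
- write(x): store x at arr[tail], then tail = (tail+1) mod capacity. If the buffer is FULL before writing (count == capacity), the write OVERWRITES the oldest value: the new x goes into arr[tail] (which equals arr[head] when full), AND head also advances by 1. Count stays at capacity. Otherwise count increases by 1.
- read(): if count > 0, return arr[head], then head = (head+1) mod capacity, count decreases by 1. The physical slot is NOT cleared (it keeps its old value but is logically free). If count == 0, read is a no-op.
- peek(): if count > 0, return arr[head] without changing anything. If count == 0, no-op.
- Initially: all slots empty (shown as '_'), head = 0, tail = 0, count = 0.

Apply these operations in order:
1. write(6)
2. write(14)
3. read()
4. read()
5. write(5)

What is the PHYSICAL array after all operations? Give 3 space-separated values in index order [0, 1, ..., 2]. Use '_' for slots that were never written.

After op 1 (write(6)): arr=[6 _ _] head=0 tail=1 count=1
After op 2 (write(14)): arr=[6 14 _] head=0 tail=2 count=2
After op 3 (read()): arr=[6 14 _] head=1 tail=2 count=1
After op 4 (read()): arr=[6 14 _] head=2 tail=2 count=0
After op 5 (write(5)): arr=[6 14 5] head=2 tail=0 count=1

Answer: 6 14 5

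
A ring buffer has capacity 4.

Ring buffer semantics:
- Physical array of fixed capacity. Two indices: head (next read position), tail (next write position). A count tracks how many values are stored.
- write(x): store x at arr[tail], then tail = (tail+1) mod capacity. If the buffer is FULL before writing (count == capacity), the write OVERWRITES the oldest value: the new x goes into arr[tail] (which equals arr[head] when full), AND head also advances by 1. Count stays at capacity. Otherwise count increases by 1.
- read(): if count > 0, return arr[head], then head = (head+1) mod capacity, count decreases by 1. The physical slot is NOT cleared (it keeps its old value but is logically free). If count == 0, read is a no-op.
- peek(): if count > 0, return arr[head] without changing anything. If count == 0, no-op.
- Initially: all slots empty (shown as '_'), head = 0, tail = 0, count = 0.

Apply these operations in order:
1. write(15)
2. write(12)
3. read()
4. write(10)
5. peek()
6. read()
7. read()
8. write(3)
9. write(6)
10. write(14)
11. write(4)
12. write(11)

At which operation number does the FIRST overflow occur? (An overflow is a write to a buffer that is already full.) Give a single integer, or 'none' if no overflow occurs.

After op 1 (write(15)): arr=[15 _ _ _] head=0 tail=1 count=1
After op 2 (write(12)): arr=[15 12 _ _] head=0 tail=2 count=2
After op 3 (read()): arr=[15 12 _ _] head=1 tail=2 count=1
After op 4 (write(10)): arr=[15 12 10 _] head=1 tail=3 count=2
After op 5 (peek()): arr=[15 12 10 _] head=1 tail=3 count=2
After op 6 (read()): arr=[15 12 10 _] head=2 tail=3 count=1
After op 7 (read()): arr=[15 12 10 _] head=3 tail=3 count=0
After op 8 (write(3)): arr=[15 12 10 3] head=3 tail=0 count=1
After op 9 (write(6)): arr=[6 12 10 3] head=3 tail=1 count=2
After op 10 (write(14)): arr=[6 14 10 3] head=3 tail=2 count=3
After op 11 (write(4)): arr=[6 14 4 3] head=3 tail=3 count=4
After op 12 (write(11)): arr=[6 14 4 11] head=0 tail=0 count=4

Answer: 12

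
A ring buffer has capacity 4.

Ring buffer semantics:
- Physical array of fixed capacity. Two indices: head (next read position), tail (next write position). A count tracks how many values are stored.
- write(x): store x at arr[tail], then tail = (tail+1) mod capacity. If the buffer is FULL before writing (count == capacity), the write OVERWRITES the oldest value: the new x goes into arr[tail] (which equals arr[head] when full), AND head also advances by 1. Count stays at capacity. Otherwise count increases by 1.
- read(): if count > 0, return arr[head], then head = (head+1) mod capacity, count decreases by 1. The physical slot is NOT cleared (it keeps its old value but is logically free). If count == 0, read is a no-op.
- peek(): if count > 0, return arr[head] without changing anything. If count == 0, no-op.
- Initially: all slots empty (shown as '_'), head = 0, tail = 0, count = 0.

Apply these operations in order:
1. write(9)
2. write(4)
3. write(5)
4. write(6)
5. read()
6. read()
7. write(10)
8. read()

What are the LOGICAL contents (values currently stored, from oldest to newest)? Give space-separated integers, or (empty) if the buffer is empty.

After op 1 (write(9)): arr=[9 _ _ _] head=0 tail=1 count=1
After op 2 (write(4)): arr=[9 4 _ _] head=0 tail=2 count=2
After op 3 (write(5)): arr=[9 4 5 _] head=0 tail=3 count=3
After op 4 (write(6)): arr=[9 4 5 6] head=0 tail=0 count=4
After op 5 (read()): arr=[9 4 5 6] head=1 tail=0 count=3
After op 6 (read()): arr=[9 4 5 6] head=2 tail=0 count=2
After op 7 (write(10)): arr=[10 4 5 6] head=2 tail=1 count=3
After op 8 (read()): arr=[10 4 5 6] head=3 tail=1 count=2

Answer: 6 10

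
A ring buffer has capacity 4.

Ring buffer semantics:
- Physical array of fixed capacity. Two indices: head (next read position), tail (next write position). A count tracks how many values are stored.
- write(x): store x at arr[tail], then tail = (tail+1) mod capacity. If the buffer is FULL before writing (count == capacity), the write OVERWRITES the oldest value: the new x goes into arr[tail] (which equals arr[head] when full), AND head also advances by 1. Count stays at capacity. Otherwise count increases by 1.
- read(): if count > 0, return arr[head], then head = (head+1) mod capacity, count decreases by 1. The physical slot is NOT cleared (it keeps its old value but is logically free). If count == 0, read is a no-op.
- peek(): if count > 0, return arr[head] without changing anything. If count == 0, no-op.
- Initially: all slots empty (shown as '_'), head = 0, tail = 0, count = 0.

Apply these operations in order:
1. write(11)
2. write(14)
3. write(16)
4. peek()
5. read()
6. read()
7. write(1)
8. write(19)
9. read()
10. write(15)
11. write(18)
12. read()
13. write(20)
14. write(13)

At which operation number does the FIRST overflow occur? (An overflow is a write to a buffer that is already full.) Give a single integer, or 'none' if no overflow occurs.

Answer: 14

Derivation:
After op 1 (write(11)): arr=[11 _ _ _] head=0 tail=1 count=1
After op 2 (write(14)): arr=[11 14 _ _] head=0 tail=2 count=2
After op 3 (write(16)): arr=[11 14 16 _] head=0 tail=3 count=3
After op 4 (peek()): arr=[11 14 16 _] head=0 tail=3 count=3
After op 5 (read()): arr=[11 14 16 _] head=1 tail=3 count=2
After op 6 (read()): arr=[11 14 16 _] head=2 tail=3 count=1
After op 7 (write(1)): arr=[11 14 16 1] head=2 tail=0 count=2
After op 8 (write(19)): arr=[19 14 16 1] head=2 tail=1 count=3
After op 9 (read()): arr=[19 14 16 1] head=3 tail=1 count=2
After op 10 (write(15)): arr=[19 15 16 1] head=3 tail=2 count=3
After op 11 (write(18)): arr=[19 15 18 1] head=3 tail=3 count=4
After op 12 (read()): arr=[19 15 18 1] head=0 tail=3 count=3
After op 13 (write(20)): arr=[19 15 18 20] head=0 tail=0 count=4
After op 14 (write(13)): arr=[13 15 18 20] head=1 tail=1 count=4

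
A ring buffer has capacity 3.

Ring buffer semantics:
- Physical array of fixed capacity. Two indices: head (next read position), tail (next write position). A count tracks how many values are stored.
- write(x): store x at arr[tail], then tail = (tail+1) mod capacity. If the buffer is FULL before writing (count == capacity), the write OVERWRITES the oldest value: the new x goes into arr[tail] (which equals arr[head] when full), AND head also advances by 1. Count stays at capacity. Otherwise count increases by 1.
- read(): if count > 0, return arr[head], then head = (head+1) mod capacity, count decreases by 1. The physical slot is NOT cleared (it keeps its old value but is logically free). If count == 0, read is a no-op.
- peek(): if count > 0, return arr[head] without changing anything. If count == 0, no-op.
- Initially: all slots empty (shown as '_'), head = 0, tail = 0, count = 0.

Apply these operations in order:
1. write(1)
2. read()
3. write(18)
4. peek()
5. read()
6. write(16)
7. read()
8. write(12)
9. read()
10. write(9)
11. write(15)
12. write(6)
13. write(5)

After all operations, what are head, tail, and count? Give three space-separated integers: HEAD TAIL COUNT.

Answer: 2 2 3

Derivation:
After op 1 (write(1)): arr=[1 _ _] head=0 tail=1 count=1
After op 2 (read()): arr=[1 _ _] head=1 tail=1 count=0
After op 3 (write(18)): arr=[1 18 _] head=1 tail=2 count=1
After op 4 (peek()): arr=[1 18 _] head=1 tail=2 count=1
After op 5 (read()): arr=[1 18 _] head=2 tail=2 count=0
After op 6 (write(16)): arr=[1 18 16] head=2 tail=0 count=1
After op 7 (read()): arr=[1 18 16] head=0 tail=0 count=0
After op 8 (write(12)): arr=[12 18 16] head=0 tail=1 count=1
After op 9 (read()): arr=[12 18 16] head=1 tail=1 count=0
After op 10 (write(9)): arr=[12 9 16] head=1 tail=2 count=1
After op 11 (write(15)): arr=[12 9 15] head=1 tail=0 count=2
After op 12 (write(6)): arr=[6 9 15] head=1 tail=1 count=3
After op 13 (write(5)): arr=[6 5 15] head=2 tail=2 count=3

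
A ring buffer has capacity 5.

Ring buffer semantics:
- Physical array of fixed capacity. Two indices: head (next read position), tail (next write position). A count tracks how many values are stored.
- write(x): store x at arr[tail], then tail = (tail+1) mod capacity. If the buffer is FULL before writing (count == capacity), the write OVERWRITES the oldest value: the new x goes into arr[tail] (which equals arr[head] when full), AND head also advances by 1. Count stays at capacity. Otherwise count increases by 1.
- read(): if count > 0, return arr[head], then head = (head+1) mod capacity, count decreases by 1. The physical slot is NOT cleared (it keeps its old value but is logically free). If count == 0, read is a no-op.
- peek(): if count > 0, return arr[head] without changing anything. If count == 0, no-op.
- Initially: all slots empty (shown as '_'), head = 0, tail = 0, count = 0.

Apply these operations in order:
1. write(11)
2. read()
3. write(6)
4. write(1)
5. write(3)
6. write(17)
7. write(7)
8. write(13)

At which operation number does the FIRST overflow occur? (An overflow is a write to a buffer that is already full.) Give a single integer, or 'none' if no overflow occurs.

Answer: 8

Derivation:
After op 1 (write(11)): arr=[11 _ _ _ _] head=0 tail=1 count=1
After op 2 (read()): arr=[11 _ _ _ _] head=1 tail=1 count=0
After op 3 (write(6)): arr=[11 6 _ _ _] head=1 tail=2 count=1
After op 4 (write(1)): arr=[11 6 1 _ _] head=1 tail=3 count=2
After op 5 (write(3)): arr=[11 6 1 3 _] head=1 tail=4 count=3
After op 6 (write(17)): arr=[11 6 1 3 17] head=1 tail=0 count=4
After op 7 (write(7)): arr=[7 6 1 3 17] head=1 tail=1 count=5
After op 8 (write(13)): arr=[7 13 1 3 17] head=2 tail=2 count=5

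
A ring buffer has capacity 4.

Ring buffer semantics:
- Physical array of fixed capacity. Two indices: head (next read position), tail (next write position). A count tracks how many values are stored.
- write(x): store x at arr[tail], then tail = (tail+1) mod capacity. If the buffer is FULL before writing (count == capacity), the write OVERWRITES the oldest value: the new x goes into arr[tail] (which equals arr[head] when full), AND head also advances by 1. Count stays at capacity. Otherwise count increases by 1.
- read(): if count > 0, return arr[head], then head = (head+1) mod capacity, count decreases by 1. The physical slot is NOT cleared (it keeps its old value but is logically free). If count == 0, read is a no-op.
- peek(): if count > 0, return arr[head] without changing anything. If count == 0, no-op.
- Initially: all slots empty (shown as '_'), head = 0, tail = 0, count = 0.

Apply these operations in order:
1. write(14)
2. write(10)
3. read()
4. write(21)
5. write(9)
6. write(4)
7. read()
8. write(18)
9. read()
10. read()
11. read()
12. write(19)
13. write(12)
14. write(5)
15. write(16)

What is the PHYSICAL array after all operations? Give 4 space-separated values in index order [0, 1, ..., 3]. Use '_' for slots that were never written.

After op 1 (write(14)): arr=[14 _ _ _] head=0 tail=1 count=1
After op 2 (write(10)): arr=[14 10 _ _] head=0 tail=2 count=2
After op 3 (read()): arr=[14 10 _ _] head=1 tail=2 count=1
After op 4 (write(21)): arr=[14 10 21 _] head=1 tail=3 count=2
After op 5 (write(9)): arr=[14 10 21 9] head=1 tail=0 count=3
After op 6 (write(4)): arr=[4 10 21 9] head=1 tail=1 count=4
After op 7 (read()): arr=[4 10 21 9] head=2 tail=1 count=3
After op 8 (write(18)): arr=[4 18 21 9] head=2 tail=2 count=4
After op 9 (read()): arr=[4 18 21 9] head=3 tail=2 count=3
After op 10 (read()): arr=[4 18 21 9] head=0 tail=2 count=2
After op 11 (read()): arr=[4 18 21 9] head=1 tail=2 count=1
After op 12 (write(19)): arr=[4 18 19 9] head=1 tail=3 count=2
After op 13 (write(12)): arr=[4 18 19 12] head=1 tail=0 count=3
After op 14 (write(5)): arr=[5 18 19 12] head=1 tail=1 count=4
After op 15 (write(16)): arr=[5 16 19 12] head=2 tail=2 count=4

Answer: 5 16 19 12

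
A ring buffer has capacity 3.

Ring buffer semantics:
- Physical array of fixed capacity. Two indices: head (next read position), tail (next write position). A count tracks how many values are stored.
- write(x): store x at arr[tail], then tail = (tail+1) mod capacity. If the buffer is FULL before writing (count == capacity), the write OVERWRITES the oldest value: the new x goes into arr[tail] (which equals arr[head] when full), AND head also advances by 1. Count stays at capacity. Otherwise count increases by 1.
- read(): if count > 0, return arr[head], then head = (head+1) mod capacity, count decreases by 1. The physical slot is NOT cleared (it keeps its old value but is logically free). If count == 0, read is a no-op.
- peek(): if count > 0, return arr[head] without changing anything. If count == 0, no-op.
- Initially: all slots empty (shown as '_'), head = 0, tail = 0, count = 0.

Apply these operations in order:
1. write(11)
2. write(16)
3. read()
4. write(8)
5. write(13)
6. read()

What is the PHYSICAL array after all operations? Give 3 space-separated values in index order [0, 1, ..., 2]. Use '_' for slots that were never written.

After op 1 (write(11)): arr=[11 _ _] head=0 tail=1 count=1
After op 2 (write(16)): arr=[11 16 _] head=0 tail=2 count=2
After op 3 (read()): arr=[11 16 _] head=1 tail=2 count=1
After op 4 (write(8)): arr=[11 16 8] head=1 tail=0 count=2
After op 5 (write(13)): arr=[13 16 8] head=1 tail=1 count=3
After op 6 (read()): arr=[13 16 8] head=2 tail=1 count=2

Answer: 13 16 8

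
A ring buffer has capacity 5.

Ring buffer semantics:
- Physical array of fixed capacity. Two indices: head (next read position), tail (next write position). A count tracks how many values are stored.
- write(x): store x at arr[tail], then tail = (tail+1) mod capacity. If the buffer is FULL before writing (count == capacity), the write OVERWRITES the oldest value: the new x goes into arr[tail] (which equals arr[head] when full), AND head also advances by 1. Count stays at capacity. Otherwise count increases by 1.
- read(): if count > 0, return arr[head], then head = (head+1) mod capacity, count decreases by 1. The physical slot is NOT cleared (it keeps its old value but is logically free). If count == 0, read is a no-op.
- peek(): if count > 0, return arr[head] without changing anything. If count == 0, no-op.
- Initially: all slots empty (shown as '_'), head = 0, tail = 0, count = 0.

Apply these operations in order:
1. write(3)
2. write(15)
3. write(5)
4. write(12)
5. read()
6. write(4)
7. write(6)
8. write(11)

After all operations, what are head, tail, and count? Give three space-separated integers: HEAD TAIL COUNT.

Answer: 2 2 5

Derivation:
After op 1 (write(3)): arr=[3 _ _ _ _] head=0 tail=1 count=1
After op 2 (write(15)): arr=[3 15 _ _ _] head=0 tail=2 count=2
After op 3 (write(5)): arr=[3 15 5 _ _] head=0 tail=3 count=3
After op 4 (write(12)): arr=[3 15 5 12 _] head=0 tail=4 count=4
After op 5 (read()): arr=[3 15 5 12 _] head=1 tail=4 count=3
After op 6 (write(4)): arr=[3 15 5 12 4] head=1 tail=0 count=4
After op 7 (write(6)): arr=[6 15 5 12 4] head=1 tail=1 count=5
After op 8 (write(11)): arr=[6 11 5 12 4] head=2 tail=2 count=5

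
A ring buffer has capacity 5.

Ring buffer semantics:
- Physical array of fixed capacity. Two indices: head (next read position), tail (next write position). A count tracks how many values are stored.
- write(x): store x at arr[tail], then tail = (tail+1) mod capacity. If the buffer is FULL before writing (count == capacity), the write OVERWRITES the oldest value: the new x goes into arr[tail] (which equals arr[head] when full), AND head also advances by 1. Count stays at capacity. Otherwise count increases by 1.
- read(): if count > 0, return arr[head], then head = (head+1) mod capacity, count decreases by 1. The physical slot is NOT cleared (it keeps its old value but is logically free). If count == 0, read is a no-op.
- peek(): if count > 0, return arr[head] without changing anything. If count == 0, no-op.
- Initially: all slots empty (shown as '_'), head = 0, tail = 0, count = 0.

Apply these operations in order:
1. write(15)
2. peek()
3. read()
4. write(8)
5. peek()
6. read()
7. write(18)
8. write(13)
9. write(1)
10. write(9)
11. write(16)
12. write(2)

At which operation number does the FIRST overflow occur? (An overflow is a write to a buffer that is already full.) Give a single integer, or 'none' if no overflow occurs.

Answer: 12

Derivation:
After op 1 (write(15)): arr=[15 _ _ _ _] head=0 tail=1 count=1
After op 2 (peek()): arr=[15 _ _ _ _] head=0 tail=1 count=1
After op 3 (read()): arr=[15 _ _ _ _] head=1 tail=1 count=0
After op 4 (write(8)): arr=[15 8 _ _ _] head=1 tail=2 count=1
After op 5 (peek()): arr=[15 8 _ _ _] head=1 tail=2 count=1
After op 6 (read()): arr=[15 8 _ _ _] head=2 tail=2 count=0
After op 7 (write(18)): arr=[15 8 18 _ _] head=2 tail=3 count=1
After op 8 (write(13)): arr=[15 8 18 13 _] head=2 tail=4 count=2
After op 9 (write(1)): arr=[15 8 18 13 1] head=2 tail=0 count=3
After op 10 (write(9)): arr=[9 8 18 13 1] head=2 tail=1 count=4
After op 11 (write(16)): arr=[9 16 18 13 1] head=2 tail=2 count=5
After op 12 (write(2)): arr=[9 16 2 13 1] head=3 tail=3 count=5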